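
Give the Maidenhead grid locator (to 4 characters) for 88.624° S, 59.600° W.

Shift to the Maidenhead origin (180°W, 90°S): lon 120.40, lat 1.38.
Field (20°×10°, letters A–R): lon ⌊120.40/20⌋ = 6 → G; lat ⌊1.38/10⌋ = 0 → A.
Square (2°×1°, digits 0–9): lon ⌊0.40/2⌋ = 0; lat ⌊1.38/1⌋ = 1.

GA01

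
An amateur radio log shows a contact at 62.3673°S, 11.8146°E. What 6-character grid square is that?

JC57vp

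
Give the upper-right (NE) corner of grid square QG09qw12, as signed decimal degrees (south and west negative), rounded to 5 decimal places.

-20.07083, 141.35000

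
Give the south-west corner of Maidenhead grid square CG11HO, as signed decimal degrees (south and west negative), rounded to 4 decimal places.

-28.4167, -137.4167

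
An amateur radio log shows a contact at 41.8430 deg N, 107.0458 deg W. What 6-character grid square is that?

Shift to the Maidenhead origin (180°W, 90°S): lon 72.9542, lat 131.8430.
Field: 72.9542/20 → 3 → D, 131.8430/10 → 13 → N; chars DN.
Square: 12.9542/2 → 6, 1.8430/1 → 1; chars 61.
Subsquare: 0.9542/0.0833333 → 11 → l, 0.8430/0.0416667 → 20 → u; chars lu.

DN61lu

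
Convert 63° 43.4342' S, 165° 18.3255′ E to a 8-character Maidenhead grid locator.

Shift to the Maidenhead origin (180°W, 90°S): lon 345.30543, lat 26.27610.
Field: lon ⌊345.30543/20⌋ = 17 → R; lat ⌊26.27610/10⌋ = 2 → C.
Square: lon ⌊5.30543/2⌋ = 2; lat ⌊6.27610/1⌋ = 6.
Subsquare: lon ⌊1.30543/0.0833333⌋ = 15 → p; lat ⌊0.27610/0.0416667⌋ = 6 → g.
Extended square: lon ⌊0.05543/0.00833333⌋ = 6; lat ⌊0.02610/0.00416667⌋ = 6.

RC26pg66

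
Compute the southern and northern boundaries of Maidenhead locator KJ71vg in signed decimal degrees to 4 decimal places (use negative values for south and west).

1.2500, 1.2917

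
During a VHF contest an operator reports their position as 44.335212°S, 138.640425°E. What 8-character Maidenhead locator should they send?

PE95hp69

Offset from 180°W / 90°S: lon 318.64042°, lat 45.66479°.
Field: lon ⌊318.64042/20⌋ = 15 → P; lat ⌊45.66479/10⌋ = 4 → E.
Square: lon ⌊18.64042/2⌋ = 9; lat ⌊5.66479/1⌋ = 5.
Subsquare: lon ⌊0.64042/0.0833333⌋ = 7 → h; lat ⌊0.66479/0.0416667⌋ = 15 → p.
Extended square: lon ⌊0.05709/0.00833333⌋ = 6; lat ⌊0.03979/0.00416667⌋ = 9.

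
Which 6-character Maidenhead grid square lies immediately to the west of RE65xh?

Longitude subsquare x = 23; −1 → 22 = w.
The latitude characters are unchanged.

RE65wh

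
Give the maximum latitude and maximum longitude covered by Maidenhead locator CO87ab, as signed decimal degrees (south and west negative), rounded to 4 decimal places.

Field C=2, O=14: +2·20° lon, +14·10° lat → SW at lon -140°, lat 50°.
Square 8, 7: +8·2° lon, +7·1° lat → SW at lon -124°, lat 57°.
Subsquare a=0, b=1: +0·0.0833333° lon, +1·0.0416667° lat → SW at lon -124°, lat 57.0417°.
Cell spans 0.0833333° lon × 0.0416667° lat. NE corner is SW corner plus one full cell.
latitude 57.0833, longitude -123.9167.

57.0833, -123.9167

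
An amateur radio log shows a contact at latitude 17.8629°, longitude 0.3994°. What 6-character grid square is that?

JK07eu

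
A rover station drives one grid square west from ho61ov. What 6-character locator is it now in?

HO61nv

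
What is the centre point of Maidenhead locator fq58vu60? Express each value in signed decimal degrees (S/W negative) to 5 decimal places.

Field F=5, Q=16: +5·20° lon, +16·10° lat → SW at lon -80°, lat 70°.
Square 5, 8: +5·2° lon, +8·1° lat → SW at lon -70°, lat 78°.
Subsquare v=21, u=20: +21·0.0833333° lon, +20·0.0416667° lat → SW at lon -68.25°, lat 78.8333°.
Extended square 6, 0: +6·0.00833333° lon, +0·0.00416667° lat → SW at lon -68.2°, lat 78.8333°.
Cell spans 0.00833333° lon × 0.00416667° lat. Centre is SW corner plus half of each.
latitude 78.83542, longitude -68.19583.

78.83542, -68.19583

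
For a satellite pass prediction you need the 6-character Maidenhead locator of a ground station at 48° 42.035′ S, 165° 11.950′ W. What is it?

Shift to the Maidenhead origin (180°W, 90°S): lon 14.8008, lat 41.2994.
Field (20°×10°, letters A–R): lon ⌊14.8008/20⌋ = 0 → A; lat ⌊41.2994/10⌋ = 4 → E.
Square (2°×1°, digits 0–9): lon ⌊14.8008/2⌋ = 7; lat ⌊1.2994/1⌋ = 1.
Subsquare (5′×2.5′, letters a–x): lon ⌊0.8008/0.0833333⌋ = 9 → j; lat ⌊0.2994/0.0416667⌋ = 7 → h.

AE71jh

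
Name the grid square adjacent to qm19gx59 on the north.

QN10ga50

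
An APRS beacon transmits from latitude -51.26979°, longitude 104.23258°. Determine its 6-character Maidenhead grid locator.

Add 180° to longitude and 90° to latitude: 284.2326, 38.7302.
Field: lon ⌊284.2326/20⌋ = 14 → O; lat ⌊38.7302/10⌋ = 3 → D.
Square: lon ⌊4.2326/2⌋ = 2; lat ⌊8.7302/1⌋ = 8.
Subsquare: lon ⌊0.2326/0.0833333⌋ = 2 → c; lat ⌊0.7302/0.0416667⌋ = 17 → r.

OD28cr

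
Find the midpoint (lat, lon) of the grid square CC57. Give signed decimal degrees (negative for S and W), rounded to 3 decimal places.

-62.500, -129.000

Field C=2, C=2: +2·20° lon, +2·10° lat → SW at lon -140°, lat -70°.
Square 5, 7: +5·2° lon, +7·1° lat → SW at lon -130°, lat -63°.
Cell spans 2° lon × 1° lat. Centre is SW corner plus half of each.
latitude -62.500, longitude -129.000.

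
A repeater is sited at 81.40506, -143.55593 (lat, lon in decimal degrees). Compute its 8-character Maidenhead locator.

BR81fj37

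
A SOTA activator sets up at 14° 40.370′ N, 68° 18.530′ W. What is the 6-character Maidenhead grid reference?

FK54uq

Offset from 180°W / 90°S: lon 111.6912°, lat 104.6728°.
Field (20°×10°, letters A–R): lon ⌊111.6912/20⌋ = 5 → F; lat ⌊104.6728/10⌋ = 10 → K.
Square (2°×1°, digits 0–9): lon ⌊11.6912/2⌋ = 5; lat ⌊4.6728/1⌋ = 4.
Subsquare (5′×2.5′, letters a–x): lon ⌊1.6912/0.0833333⌋ = 20 → u; lat ⌊0.6728/0.0416667⌋ = 16 → q.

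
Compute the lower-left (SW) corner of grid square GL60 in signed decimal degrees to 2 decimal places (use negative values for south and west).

20.00, -48.00

Field G=6, L=11: +6·20° lon, +11·10° lat → SW at lon -60°, lat 20°.
Square 6, 0: +6·2° lon, +0·1° lat → SW at lon -48°, lat 20°.
latitude 20.00, longitude -48.00.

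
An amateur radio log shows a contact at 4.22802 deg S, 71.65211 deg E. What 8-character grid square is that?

MI55ts85

Add 180° to longitude and 90° to latitude: 251.65211, 85.77198.
Field (20°×10°, letters A–R): 251.65211/20 → 12 → M, 85.77198/10 → 8 → I; chars MI.
Square (2°×1°, digits 0–9): 11.65211/2 → 5, 5.77198/1 → 5; chars 55.
Subsquare (5′×2.5′, letters a–x): 1.65211/0.0833333 → 19 → t, 0.77198/0.0416667 → 18 → s; chars ts.
Extended square (30″×15″, digits 0–9): 0.06878/0.00833333 → 8, 0.02198/0.00416667 → 5; chars 85.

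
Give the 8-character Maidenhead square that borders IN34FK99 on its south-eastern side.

IN34gk08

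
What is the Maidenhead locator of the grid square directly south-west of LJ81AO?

LJ71xn

Longitude subsquare a = 0; −1 → -1, wraps to 23 = x, carry into square.
Longitude square 8; −1 → 7.
Latitude subsquare o = 14; −1 → 13 = n.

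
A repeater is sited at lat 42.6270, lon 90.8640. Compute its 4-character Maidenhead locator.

Shift to the Maidenhead origin (180°W, 90°S): lon 270.86, lat 132.63.
Field: lon ⌊270.86/20⌋ = 13 → N; lat ⌊132.63/10⌋ = 13 → N.
Square: lon ⌊10.86/2⌋ = 5; lat ⌊2.63/1⌋ = 2.

NN52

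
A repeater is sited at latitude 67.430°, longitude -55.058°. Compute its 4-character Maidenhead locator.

Offset from 180°W / 90°S: lon 124.94°, lat 157.43°.
Field: lon ⌊124.94/20⌋ = 6 → G; lat ⌊157.43/10⌋ = 15 → P.
Square: lon ⌊4.94/2⌋ = 2; lat ⌊7.43/1⌋ = 7.

GP27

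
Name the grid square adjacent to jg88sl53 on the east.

JG88sl63

Longitude extended square 5; +1 → 6.
The latitude characters are unchanged.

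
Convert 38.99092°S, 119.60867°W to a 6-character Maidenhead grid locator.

Offset from 180°W / 90°S: lon 60.3913°, lat 51.0091°.
Field: lon ⌊60.3913/20⌋ = 3 → D; lat ⌊51.0091/10⌋ = 5 → F.
Square: lon ⌊0.3913/2⌋ = 0; lat ⌊1.0091/1⌋ = 1.
Subsquare: lon ⌊0.3913/0.0833333⌋ = 4 → e; lat ⌊0.0091/0.0416667⌋ = 0 → a.

DF01ea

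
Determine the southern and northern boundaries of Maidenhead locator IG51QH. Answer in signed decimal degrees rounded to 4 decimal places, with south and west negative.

-28.7083, -28.6667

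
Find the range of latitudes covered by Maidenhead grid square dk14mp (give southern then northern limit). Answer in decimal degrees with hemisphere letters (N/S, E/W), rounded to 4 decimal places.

Field D=3, K=10: +3·20° lon, +10·10° lat → SW at lon -120°, lat 10°.
Square 1, 4: +1·2° lon, +4·1° lat → SW at lon -118°, lat 14°.
Subsquare m=12, p=15: +12·0.0833333° lon, +15·0.0416667° lat → SW at lon -117°, lat 14.625°.
Cell spans 0.0833333° lon × 0.0416667° lat.
south 14.6250° N, north 14.6667° N.

14.6250° N, 14.6667° N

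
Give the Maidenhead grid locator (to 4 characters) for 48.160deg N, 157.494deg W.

Offset from 180°W / 90°S: lon 22.51°, lat 138.16°.
Field (20°×10°, letters A–R): 22.51/20 → 1 → B, 138.16/10 → 13 → N; chars BN.
Square (2°×1°, digits 0–9): 2.51/2 → 1, 8.16/1 → 8; chars 18.

BN18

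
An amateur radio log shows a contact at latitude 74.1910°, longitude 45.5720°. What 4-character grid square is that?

Add 180° to longitude and 90° to latitude: 225.57, 164.19.
Field (20°×10°, letters A–R): 225.57/20 → 11 → L, 164.19/10 → 16 → Q; chars LQ.
Square (2°×1°, digits 0–9): 5.57/2 → 2, 4.19/1 → 4; chars 24.

LQ24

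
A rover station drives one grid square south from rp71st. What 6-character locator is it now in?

Latitude subsquare t = 19; −1 → 18 = s.
The longitude characters are unchanged.

RP71ss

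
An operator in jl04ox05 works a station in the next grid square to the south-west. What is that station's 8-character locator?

JL04nx94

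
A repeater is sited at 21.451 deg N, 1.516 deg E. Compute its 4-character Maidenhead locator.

Add 180° to longitude and 90° to latitude: 181.52, 111.45.
Field: 181.52/20 → 9 → J, 111.45/10 → 11 → L; chars JL.
Square: 1.52/2 → 0, 1.45/1 → 1; chars 01.

JL01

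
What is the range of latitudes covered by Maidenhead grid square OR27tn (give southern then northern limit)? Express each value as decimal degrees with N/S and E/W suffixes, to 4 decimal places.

87.5417° N, 87.5833° N

Field O=14, R=17: +14·20° lon, +17·10° lat → SW at lon 100°, lat 80°.
Square 2, 7: +2·2° lon, +7·1° lat → SW at lon 104°, lat 87°.
Subsquare t=19, n=13: +19·0.0833333° lon, +13·0.0416667° lat → SW at lon 105.583°, lat 87.5417°.
Cell spans 0.0833333° lon × 0.0416667° lat.
south 87.5417° N, north 87.5833° N.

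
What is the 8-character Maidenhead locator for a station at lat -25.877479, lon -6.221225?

IG64vc39

Shift to the Maidenhead origin (180°W, 90°S): lon 173.77877, lat 64.12252.
Field: 173.77877/20 → 8 → I, 64.12252/10 → 6 → G; chars IG.
Square: 13.77877/2 → 6, 4.12252/1 → 4; chars 64.
Subsquare: 1.77877/0.0833333 → 21 → v, 0.12252/0.0416667 → 2 → c; chars vc.
Extended square: 0.02877/0.00833333 → 3, 0.03919/0.00416667 → 9; chars 39.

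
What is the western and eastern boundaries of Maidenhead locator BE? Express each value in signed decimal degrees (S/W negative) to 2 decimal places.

-160.00, -140.00

Field B=1, E=4: +1·20° lon, +4·10° lat → SW at lon -160°, lat -50°.
Cell spans 20° lon × 10° lat.
west -160.00, east -140.00.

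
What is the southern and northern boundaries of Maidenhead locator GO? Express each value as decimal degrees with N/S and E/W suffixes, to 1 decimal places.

50.0° N, 60.0° N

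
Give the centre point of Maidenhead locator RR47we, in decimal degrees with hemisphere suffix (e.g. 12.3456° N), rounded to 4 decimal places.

87.1875° N, 169.8750° E

Field R=17, R=17: +17·20° lon, +17·10° lat → SW at lon 160°, lat 80°.
Square 4, 7: +4·2° lon, +7·1° lat → SW at lon 168°, lat 87°.
Subsquare w=22, e=4: +22·0.0833333° lon, +4·0.0416667° lat → SW at lon 169.833°, lat 87.1667°.
Cell spans 0.0833333° lon × 0.0416667° lat. Centre is SW corner plus half of each.
latitude 87.1875° N, longitude 169.8750° E.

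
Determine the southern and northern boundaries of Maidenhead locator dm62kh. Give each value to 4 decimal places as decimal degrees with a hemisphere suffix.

32.2917° N, 32.3333° N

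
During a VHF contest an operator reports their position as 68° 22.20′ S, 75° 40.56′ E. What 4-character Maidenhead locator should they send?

Offset from 180°W / 90°S: lon 255.68°, lat 21.63°.
Field (20°×10°, letters A–R): 255.68/20 → 12 → M, 21.63/10 → 2 → C; chars MC.
Square (2°×1°, digits 0–9): 15.68/2 → 7, 1.63/1 → 1; chars 71.

MC71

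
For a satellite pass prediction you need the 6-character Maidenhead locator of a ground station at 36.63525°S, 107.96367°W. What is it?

Offset from 180°W / 90°S: lon 72.0363°, lat 53.3648°.
Field (20°×10°, letters A–R): lon ⌊72.0363/20⌋ = 3 → D; lat ⌊53.3648/10⌋ = 5 → F.
Square (2°×1°, digits 0–9): lon ⌊12.0363/2⌋ = 6; lat ⌊3.3648/1⌋ = 3.
Subsquare (5′×2.5′, letters a–x): lon ⌊0.0363/0.0833333⌋ = 0 → a; lat ⌊0.3648/0.0416667⌋ = 8 → i.

DF63ai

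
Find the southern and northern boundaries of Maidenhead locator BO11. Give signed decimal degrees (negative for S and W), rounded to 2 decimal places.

Field B=1, O=14: +1·20° lon, +14·10° lat → SW at lon -160°, lat 50°.
Square 1, 1: +1·2° lon, +1·1° lat → SW at lon -158°, lat 51°.
Cell spans 2° lon × 1° lat.
south 51.00, north 52.00.

51.00, 52.00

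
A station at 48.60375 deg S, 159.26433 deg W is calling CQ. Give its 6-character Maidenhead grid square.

BE01ij

Shift to the Maidenhead origin (180°W, 90°S): lon 20.7357, lat 41.3963.
Field: lon ⌊20.7357/20⌋ = 1 → B; lat ⌊41.3963/10⌋ = 4 → E.
Square: lon ⌊0.7357/2⌋ = 0; lat ⌊1.3963/1⌋ = 1.
Subsquare: lon ⌊0.7357/0.0833333⌋ = 8 → i; lat ⌊0.3963/0.0416667⌋ = 9 → j.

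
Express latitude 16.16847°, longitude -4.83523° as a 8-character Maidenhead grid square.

Add 180° to longitude and 90° to latitude: 175.16477, 106.16847.
Field: 175.16477/20 → 8 → I, 106.16847/10 → 10 → K; chars IK.
Square: 15.16477/2 → 7, 6.16847/1 → 6; chars 76.
Subsquare: 1.16477/0.0833333 → 13 → n, 0.16847/0.0416667 → 4 → e; chars ne.
Extended square: 0.08144/0.00833333 → 9, 0.00180/0.00416667 → 0; chars 90.

IK76ne90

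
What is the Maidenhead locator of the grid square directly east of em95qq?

EM95rq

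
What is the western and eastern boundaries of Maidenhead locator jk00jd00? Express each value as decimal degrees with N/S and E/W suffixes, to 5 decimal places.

0.75000° E, 0.75833° E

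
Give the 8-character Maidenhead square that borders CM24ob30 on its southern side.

CM24oa39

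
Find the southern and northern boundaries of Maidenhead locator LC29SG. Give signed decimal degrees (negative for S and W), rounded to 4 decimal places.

Field L=11, C=2: +11·20° lon, +2·10° lat → SW at lon 40°, lat -70°.
Square 2, 9: +2·2° lon, +9·1° lat → SW at lon 44°, lat -61°.
Subsquare s=18, g=6: +18·0.0833333° lon, +6·0.0416667° lat → SW at lon 45.5°, lat -60.75°.
Cell spans 0.0833333° lon × 0.0416667° lat.
south -60.7500, north -60.7083.

-60.7500, -60.7083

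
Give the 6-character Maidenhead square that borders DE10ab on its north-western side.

Longitude subsquare a = 0; −1 → -1, wraps to 23 = x, carry into square.
Longitude square 1; −1 → 0.
Latitude subsquare b = 1; +1 → 2 = c.

DE00xc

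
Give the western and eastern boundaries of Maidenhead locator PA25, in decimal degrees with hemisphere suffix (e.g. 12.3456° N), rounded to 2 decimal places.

Field P=15, A=0: +15·20° lon, +0·10° lat → SW at lon 120°, lat -90°.
Square 2, 5: +2·2° lon, +5·1° lat → SW at lon 124°, lat -85°.
Cell spans 2° lon × 1° lat.
west 124.00° E, east 126.00° E.

124.00° E, 126.00° E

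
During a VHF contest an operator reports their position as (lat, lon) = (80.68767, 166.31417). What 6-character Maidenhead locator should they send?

Offset from 180°W / 90°S: lon 346.3142°, lat 170.6877°.
Field: 346.3142/20 → 17 → R, 170.6877/10 → 17 → R; chars RR.
Square: 6.3142/2 → 3, 0.6877/1 → 0; chars 30.
Subsquare: 0.3142/0.0833333 → 3 → d, 0.6877/0.0416667 → 16 → q; chars dq.

RR30dq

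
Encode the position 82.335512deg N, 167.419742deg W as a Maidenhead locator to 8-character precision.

Shift to the Maidenhead origin (180°W, 90°S): lon 12.58026, lat 172.33551.
Field (20°×10°, letters A–R): lon ⌊12.58026/20⌋ = 0 → A; lat ⌊172.33551/10⌋ = 17 → R.
Square (2°×1°, digits 0–9): lon ⌊12.58026/2⌋ = 6; lat ⌊2.33551/1⌋ = 2.
Subsquare (5′×2.5′, letters a–x): lon ⌊0.58026/0.0833333⌋ = 6 → g; lat ⌊0.33551/0.0416667⌋ = 8 → i.
Extended square (30″×15″, digits 0–9): lon ⌊0.08026/0.00833333⌋ = 9; lat ⌊0.00218/0.00416667⌋ = 0.

AR62gi90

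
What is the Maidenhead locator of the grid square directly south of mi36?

MI35

Latitude square 6; −1 → 5.
The longitude characters are unchanged.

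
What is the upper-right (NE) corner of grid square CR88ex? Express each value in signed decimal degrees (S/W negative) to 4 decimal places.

Field C=2, R=17: +2·20° lon, +17·10° lat → SW at lon -140°, lat 80°.
Square 8, 8: +8·2° lon, +8·1° lat → SW at lon -124°, lat 88°.
Subsquare e=4, x=23: +4·0.0833333° lon, +23·0.0416667° lat → SW at lon -123.667°, lat 88.9583°.
Cell spans 0.0833333° lon × 0.0416667° lat. NE corner is SW corner plus one full cell.
latitude 89.0000, longitude -123.5833.

89.0000, -123.5833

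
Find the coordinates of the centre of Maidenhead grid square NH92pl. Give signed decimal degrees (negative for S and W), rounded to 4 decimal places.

Field N=13, H=7: +13·20° lon, +7·10° lat → SW at lon 80°, lat -20°.
Square 9, 2: +9·2° lon, +2·1° lat → SW at lon 98°, lat -18°.
Subsquare p=15, l=11: +15·0.0833333° lon, +11·0.0416667° lat → SW at lon 99.25°, lat -17.5417°.
Cell spans 0.0833333° lon × 0.0416667° lat. Centre is SW corner plus half of each.
latitude -17.5208, longitude 99.2917.

-17.5208, 99.2917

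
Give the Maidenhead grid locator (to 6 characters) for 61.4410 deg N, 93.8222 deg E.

NP61vk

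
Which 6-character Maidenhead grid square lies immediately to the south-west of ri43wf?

RI43ve

Longitude subsquare w = 22; −1 → 21 = v.
Latitude subsquare f = 5; −1 → 4 = e.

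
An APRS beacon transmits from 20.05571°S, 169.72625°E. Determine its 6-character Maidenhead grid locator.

Add 180° to longitude and 90° to latitude: 349.7262, 69.9443.
Field (20°×10°, letters A–R): lon ⌊349.7262/20⌋ = 17 → R; lat ⌊69.9443/10⌋ = 6 → G.
Square (2°×1°, digits 0–9): lon ⌊9.7262/2⌋ = 4; lat ⌊9.9443/1⌋ = 9.
Subsquare (5′×2.5′, letters a–x): lon ⌊1.7262/0.0833333⌋ = 20 → u; lat ⌊0.9443/0.0416667⌋ = 22 → w.

RG49uw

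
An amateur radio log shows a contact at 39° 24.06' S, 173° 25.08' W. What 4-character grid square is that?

AF30

Shift to the Maidenhead origin (180°W, 90°S): lon 6.58, lat 50.60.
Field: 6.58/20 → 0 → A, 50.60/10 → 5 → F; chars AF.
Square: 6.58/2 → 3, 0.60/1 → 0; chars 30.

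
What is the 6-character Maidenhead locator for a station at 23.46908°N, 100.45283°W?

DL93sl

Shift to the Maidenhead origin (180°W, 90°S): lon 79.5472, lat 113.4691.
Field: 79.5472/20 → 3 → D, 113.4691/10 → 11 → L; chars DL.
Square: 19.5472/2 → 9, 3.4691/1 → 3; chars 93.
Subsquare: 1.5472/0.0833333 → 18 → s, 0.4691/0.0416667 → 11 → l; chars sl.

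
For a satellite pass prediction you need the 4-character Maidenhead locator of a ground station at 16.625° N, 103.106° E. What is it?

OK16

Offset from 180°W / 90°S: lon 283.11°, lat 106.62°.
Field (20°×10°, letters A–R): lon ⌊283.11/20⌋ = 14 → O; lat ⌊106.62/10⌋ = 10 → K.
Square (2°×1°, digits 0–9): lon ⌊3.11/2⌋ = 1; lat ⌊6.62/1⌋ = 6.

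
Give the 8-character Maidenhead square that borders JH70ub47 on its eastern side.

Longitude extended square 4; +1 → 5.
The latitude characters are unchanged.

JH70ub57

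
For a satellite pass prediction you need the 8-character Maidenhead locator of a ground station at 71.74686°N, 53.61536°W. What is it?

GQ31er69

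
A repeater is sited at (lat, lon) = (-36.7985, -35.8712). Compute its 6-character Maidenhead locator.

Offset from 180°W / 90°S: lon 144.1288°, lat 53.2015°.
Field: lon ⌊144.1288/20⌋ = 7 → H; lat ⌊53.2015/10⌋ = 5 → F.
Square: lon ⌊4.1288/2⌋ = 2; lat ⌊3.2015/1⌋ = 3.
Subsquare: lon ⌊0.1288/0.0833333⌋ = 1 → b; lat ⌊0.2015/0.0416667⌋ = 4 → e.

HF23be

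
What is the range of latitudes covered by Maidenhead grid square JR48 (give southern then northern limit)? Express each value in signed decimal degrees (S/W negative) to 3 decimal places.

88.000, 89.000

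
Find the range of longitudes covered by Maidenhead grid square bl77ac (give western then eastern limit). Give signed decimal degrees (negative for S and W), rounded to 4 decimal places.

-146.0000, -145.9167

Field B=1, L=11: +1·20° lon, +11·10° lat → SW at lon -160°, lat 20°.
Square 7, 7: +7·2° lon, +7·1° lat → SW at lon -146°, lat 27°.
Subsquare a=0, c=2: +0·0.0833333° lon, +2·0.0416667° lat → SW at lon -146°, lat 27.0833°.
Cell spans 0.0833333° lon × 0.0416667° lat.
west -146.0000, east -145.9167.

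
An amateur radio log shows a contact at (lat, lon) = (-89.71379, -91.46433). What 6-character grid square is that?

EA40gg

Add 180° to longitude and 90° to latitude: 88.5357, 0.2862.
Field: 88.5357/20 → 4 → E, 0.2862/10 → 0 → A; chars EA.
Square: 8.5357/2 → 4, 0.2862/1 → 0; chars 40.
Subsquare: 0.5357/0.0833333 → 6 → g, 0.2862/0.0416667 → 6 → g; chars gg.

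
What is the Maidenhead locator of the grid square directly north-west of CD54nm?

CD54mn

Longitude subsquare n = 13; −1 → 12 = m.
Latitude subsquare m = 12; +1 → 13 = n.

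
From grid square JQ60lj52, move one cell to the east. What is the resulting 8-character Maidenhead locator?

JQ60lj62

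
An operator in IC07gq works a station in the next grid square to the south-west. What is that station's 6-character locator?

Longitude subsquare g = 6; −1 → 5 = f.
Latitude subsquare q = 16; −1 → 15 = p.

IC07fp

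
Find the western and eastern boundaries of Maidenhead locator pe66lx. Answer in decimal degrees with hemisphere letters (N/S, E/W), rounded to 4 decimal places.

132.9167° E, 133.0000° E

Field P=15, E=4: +15·20° lon, +4·10° lat → SW at lon 120°, lat -50°.
Square 6, 6: +6·2° lon, +6·1° lat → SW at lon 132°, lat -44°.
Subsquare l=11, x=23: +11·0.0833333° lon, +23·0.0416667° lat → SW at lon 132.917°, lat -43.0417°.
Cell spans 0.0833333° lon × 0.0416667° lat.
west 132.9167° E, east 133.0000° E.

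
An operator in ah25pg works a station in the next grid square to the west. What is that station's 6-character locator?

Longitude subsquare p = 15; −1 → 14 = o.
The latitude characters are unchanged.

AH25og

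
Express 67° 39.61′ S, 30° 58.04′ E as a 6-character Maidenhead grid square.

KC52li

Offset from 180°W / 90°S: lon 210.9673°, lat 22.3398°.
Field: 210.9673/20 → 10 → K, 22.3398/10 → 2 → C; chars KC.
Square: 10.9673/2 → 5, 2.3398/1 → 2; chars 52.
Subsquare: 0.9673/0.0833333 → 11 → l, 0.3398/0.0416667 → 8 → i; chars li.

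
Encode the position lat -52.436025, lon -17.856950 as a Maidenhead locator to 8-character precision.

Add 180° to longitude and 90° to latitude: 162.14305, 37.56397.
Field: lon ⌊162.14305/20⌋ = 8 → I; lat ⌊37.56397/10⌋ = 3 → D.
Square: lon ⌊2.14305/2⌋ = 1; lat ⌊7.56397/1⌋ = 7.
Subsquare: lon ⌊0.14305/0.0833333⌋ = 1 → b; lat ⌊0.56397/0.0416667⌋ = 13 → n.
Extended square: lon ⌊0.05972/0.00833333⌋ = 7; lat ⌊0.02231/0.00416667⌋ = 5.

ID17bn75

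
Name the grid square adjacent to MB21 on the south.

MB20

Latitude square 1; −1 → 0.
The longitude characters are unchanged.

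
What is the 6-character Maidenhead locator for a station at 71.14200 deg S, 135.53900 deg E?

PB78su

Shift to the Maidenhead origin (180°W, 90°S): lon 315.5390, lat 18.8580.
Field (20°×10°, letters A–R): 315.5390/20 → 15 → P, 18.8580/10 → 1 → B; chars PB.
Square (2°×1°, digits 0–9): 15.5390/2 → 7, 8.8580/1 → 8; chars 78.
Subsquare (5′×2.5′, letters a–x): 1.5390/0.0833333 → 18 → s, 0.8580/0.0416667 → 20 → u; chars su.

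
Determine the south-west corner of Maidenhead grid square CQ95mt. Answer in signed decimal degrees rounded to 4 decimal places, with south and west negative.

Field C=2, Q=16: +2·20° lon, +16·10° lat → SW at lon -140°, lat 70°.
Square 9, 5: +9·2° lon, +5·1° lat → SW at lon -122°, lat 75°.
Subsquare m=12, t=19: +12·0.0833333° lon, +19·0.0416667° lat → SW at lon -121°, lat 75.7917°.
latitude 75.7917, longitude -121.0000.

75.7917, -121.0000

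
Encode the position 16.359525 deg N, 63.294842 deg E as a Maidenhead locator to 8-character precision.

MK16pi56

Add 180° to longitude and 90° to latitude: 243.29484, 106.35953.
Field: 243.29484/20 → 12 → M, 106.35953/10 → 10 → K; chars MK.
Square: 3.29484/2 → 1, 6.35953/1 → 6; chars 16.
Subsquare: 1.29484/0.0833333 → 15 → p, 0.35953/0.0416667 → 8 → i; chars pi.
Extended square: 0.04484/0.00833333 → 5, 0.02619/0.00416667 → 6; chars 56.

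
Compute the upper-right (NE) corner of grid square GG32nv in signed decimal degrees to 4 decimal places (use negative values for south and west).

-27.0833, -52.8333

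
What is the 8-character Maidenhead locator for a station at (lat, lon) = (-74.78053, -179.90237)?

AB05bf12

Offset from 180°W / 90°S: lon 0.09763°, lat 15.21947°.
Field: 0.09763/20 → 0 → A, 15.21947/10 → 1 → B; chars AB.
Square: 0.09763/2 → 0, 5.21947/1 → 5; chars 05.
Subsquare: 0.09763/0.0833333 → 1 → b, 0.21947/0.0416667 → 5 → f; chars bf.
Extended square: 0.01430/0.00833333 → 1, 0.01114/0.00416667 → 2; chars 12.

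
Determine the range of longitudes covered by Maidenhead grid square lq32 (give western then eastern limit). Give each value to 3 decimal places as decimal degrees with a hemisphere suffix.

46.000° E, 48.000° E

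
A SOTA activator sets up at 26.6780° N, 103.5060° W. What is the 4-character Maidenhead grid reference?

DL86

Add 180° to longitude and 90° to latitude: 76.49, 116.68.
Field (20°×10°, letters A–R): 76.49/20 → 3 → D, 116.68/10 → 11 → L; chars DL.
Square (2°×1°, digits 0–9): 16.49/2 → 8, 6.68/1 → 6; chars 86.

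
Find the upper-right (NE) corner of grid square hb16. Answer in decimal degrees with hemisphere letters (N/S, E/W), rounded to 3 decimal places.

73.000° S, 36.000° W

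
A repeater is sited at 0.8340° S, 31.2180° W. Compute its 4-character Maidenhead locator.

Offset from 180°W / 90°S: lon 148.78°, lat 89.17°.
Field (20°×10°, letters A–R): 148.78/20 → 7 → H, 89.17/10 → 8 → I; chars HI.
Square (2°×1°, digits 0–9): 8.78/2 → 4, 9.17/1 → 9; chars 49.

HI49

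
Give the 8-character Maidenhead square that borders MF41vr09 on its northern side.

MF41vs00

Latitude extended square 9; +1 → 10, wraps to 0, carry into subsquare.
Latitude subsquare r = 17; +1 → 18 = s.
The longitude characters are unchanged.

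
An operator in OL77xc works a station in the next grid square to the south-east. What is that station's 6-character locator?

OL87ab

Longitude subsquare x = 23; +1 → 24, wraps to 0 = a, carry into square.
Longitude square 7; +1 → 8.
Latitude subsquare c = 2; −1 → 1 = b.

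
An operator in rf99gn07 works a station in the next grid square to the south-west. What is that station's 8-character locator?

Longitude extended square 0; −1 → -1, wraps to 9, carry into subsquare.
Longitude subsquare g = 6; −1 → 5 = f.
Latitude extended square 7; −1 → 6.

RF99fn96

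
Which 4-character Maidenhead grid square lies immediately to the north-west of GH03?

FH94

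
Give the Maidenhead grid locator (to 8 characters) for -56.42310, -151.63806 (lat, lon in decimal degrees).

BD43en38

Add 180° to longitude and 90° to latitude: 28.36194, 33.57690.
Field: lon ⌊28.36194/20⌋ = 1 → B; lat ⌊33.57690/10⌋ = 3 → D.
Square: lon ⌊8.36194/2⌋ = 4; lat ⌊3.57690/1⌋ = 3.
Subsquare: lon ⌊0.36194/0.0833333⌋ = 4 → e; lat ⌊0.57690/0.0416667⌋ = 13 → n.
Extended square: lon ⌊0.02861/0.00833333⌋ = 3; lat ⌊0.03523/0.00416667⌋ = 8.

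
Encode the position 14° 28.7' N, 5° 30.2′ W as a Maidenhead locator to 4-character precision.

IK74

Add 180° to longitude and 90° to latitude: 174.50, 104.48.
Field: lon ⌊174.50/20⌋ = 8 → I; lat ⌊104.48/10⌋ = 10 → K.
Square: lon ⌊14.50/2⌋ = 7; lat ⌊4.48/1⌋ = 4.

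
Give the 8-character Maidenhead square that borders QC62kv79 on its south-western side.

Longitude extended square 7; −1 → 6.
Latitude extended square 9; −1 → 8.

QC62kv68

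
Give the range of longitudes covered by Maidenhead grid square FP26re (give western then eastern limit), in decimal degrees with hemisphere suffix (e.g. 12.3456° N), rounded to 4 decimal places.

74.5833° W, 74.5000° W

Field F=5, P=15: +5·20° lon, +15·10° lat → SW at lon -80°, lat 60°.
Square 2, 6: +2·2° lon, +6·1° lat → SW at lon -76°, lat 66°.
Subsquare r=17, e=4: +17·0.0833333° lon, +4·0.0416667° lat → SW at lon -74.5833°, lat 66.1667°.
Cell spans 0.0833333° lon × 0.0416667° lat.
west 74.5833° W, east 74.5000° W.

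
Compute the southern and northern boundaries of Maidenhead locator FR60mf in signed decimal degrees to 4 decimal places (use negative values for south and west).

80.2083, 80.2500

Field F=5, R=17: +5·20° lon, +17·10° lat → SW at lon -80°, lat 80°.
Square 6, 0: +6·2° lon, +0·1° lat → SW at lon -68°, lat 80°.
Subsquare m=12, f=5: +12·0.0833333° lon, +5·0.0416667° lat → SW at lon -67°, lat 80.2083°.
Cell spans 0.0833333° lon × 0.0416667° lat.
south 80.2083, north 80.2500.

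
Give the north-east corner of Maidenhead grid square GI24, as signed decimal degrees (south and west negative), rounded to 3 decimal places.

-5.000, -54.000

Field G=6, I=8: +6·20° lon, +8·10° lat → SW at lon -60°, lat -10°.
Square 2, 4: +2·2° lon, +4·1° lat → SW at lon -56°, lat -6°.
Cell spans 2° lon × 1° lat. NE corner is SW corner plus one full cell.
latitude -5.000, longitude -54.000.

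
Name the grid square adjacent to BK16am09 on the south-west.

BK06xm98

Longitude extended square 0; −1 → -1, wraps to 9, carry into subsquare.
Longitude subsquare a = 0; −1 → -1, wraps to 23 = x, carry into square.
Longitude square 1; −1 → 0.
Latitude extended square 9; −1 → 8.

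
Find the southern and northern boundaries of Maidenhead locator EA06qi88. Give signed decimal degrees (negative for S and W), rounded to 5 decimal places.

Field E=4, A=0: +4·20° lon, +0·10° lat → SW at lon -100°, lat -90°.
Square 0, 6: +0·2° lon, +6·1° lat → SW at lon -100°, lat -84°.
Subsquare q=16, i=8: +16·0.0833333° lon, +8·0.0416667° lat → SW at lon -98.6667°, lat -83.6667°.
Extended square 8, 8: +8·0.00833333° lon, +8·0.00416667° lat → SW at lon -98.6°, lat -83.6333°.
Cell spans 0.00833333° lon × 0.00416667° lat.
south -83.63333, north -83.62917.

-83.63333, -83.62917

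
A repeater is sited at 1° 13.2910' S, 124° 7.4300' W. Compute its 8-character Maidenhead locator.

CI78ws56

Add 180° to longitude and 90° to latitude: 55.87617, 88.77848.
Field: 55.87617/20 → 2 → C, 88.77848/10 → 8 → I; chars CI.
Square: 15.87617/2 → 7, 8.77848/1 → 8; chars 78.
Subsquare: 1.87617/0.0833333 → 22 → w, 0.77848/0.0416667 → 18 → s; chars ws.
Extended square: 0.04283/0.00833333 → 5, 0.02848/0.00416667 → 6; chars 56.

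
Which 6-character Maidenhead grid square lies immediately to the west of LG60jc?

LG60ic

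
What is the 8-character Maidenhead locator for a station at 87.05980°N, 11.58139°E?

Offset from 180°W / 90°S: lon 191.58139°, lat 177.05980°.
Field (20°×10°, letters A–R): 191.58139/20 → 9 → J, 177.05980/10 → 17 → R; chars JR.
Square (2°×1°, digits 0–9): 11.58139/2 → 5, 7.05980/1 → 7; chars 57.
Subsquare (5′×2.5′, letters a–x): 1.58139/0.0833333 → 18 → s, 0.05980/0.0416667 → 1 → b; chars sb.
Extended square (30″×15″, digits 0–9): 0.08139/0.00833333 → 9, 0.01813/0.00416667 → 4; chars 94.

JR57sb94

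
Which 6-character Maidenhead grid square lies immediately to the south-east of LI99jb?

Longitude subsquare j = 9; +1 → 10 = k.
Latitude subsquare b = 1; −1 → 0 = a.

LI99ka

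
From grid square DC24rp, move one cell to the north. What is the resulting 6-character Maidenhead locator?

DC24rq

Latitude subsquare p = 15; +1 → 16 = q.
The longitude characters are unchanged.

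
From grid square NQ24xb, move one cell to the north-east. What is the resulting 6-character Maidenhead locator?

NQ34ac

Longitude subsquare x = 23; +1 → 24, wraps to 0 = a, carry into square.
Longitude square 2; +1 → 3.
Latitude subsquare b = 1; +1 → 2 = c.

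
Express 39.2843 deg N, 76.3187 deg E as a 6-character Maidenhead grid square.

MM89dg

Shift to the Maidenhead origin (180°W, 90°S): lon 256.3187, lat 129.2843.
Field (20°×10°, letters A–R): lon ⌊256.3187/20⌋ = 12 → M; lat ⌊129.2843/10⌋ = 12 → M.
Square (2°×1°, digits 0–9): lon ⌊16.3187/2⌋ = 8; lat ⌊9.2843/1⌋ = 9.
Subsquare (5′×2.5′, letters a–x): lon ⌊0.3187/0.0833333⌋ = 3 → d; lat ⌊0.2843/0.0416667⌋ = 6 → g.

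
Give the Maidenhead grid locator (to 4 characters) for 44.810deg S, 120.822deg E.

Add 180° to longitude and 90° to latitude: 300.82, 45.19.
Field: lon ⌊300.82/20⌋ = 15 → P; lat ⌊45.19/10⌋ = 4 → E.
Square: lon ⌊0.82/2⌋ = 0; lat ⌊5.19/1⌋ = 5.

PE05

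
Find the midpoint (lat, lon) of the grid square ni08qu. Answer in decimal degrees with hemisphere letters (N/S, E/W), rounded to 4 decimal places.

1.1458° S, 81.3750° E

Field N=13, I=8: +13·20° lon, +8·10° lat → SW at lon 80°, lat -10°.
Square 0, 8: +0·2° lon, +8·1° lat → SW at lon 80°, lat -2°.
Subsquare q=16, u=20: +16·0.0833333° lon, +20·0.0416667° lat → SW at lon 81.3333°, lat -1.16667°.
Cell spans 0.0833333° lon × 0.0416667° lat. Centre is SW corner plus half of each.
latitude 1.1458° S, longitude 81.3750° E.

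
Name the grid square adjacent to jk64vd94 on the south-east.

JK64wd03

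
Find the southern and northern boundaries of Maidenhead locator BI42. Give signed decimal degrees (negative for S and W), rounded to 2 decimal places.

Field B=1, I=8: +1·20° lon, +8·10° lat → SW at lon -160°, lat -10°.
Square 4, 2: +4·2° lon, +2·1° lat → SW at lon -152°, lat -8°.
Cell spans 2° lon × 1° lat.
south -8.00, north -7.00.

-8.00, -7.00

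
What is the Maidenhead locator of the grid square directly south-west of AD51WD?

AD51vc

Longitude subsquare w = 22; −1 → 21 = v.
Latitude subsquare d = 3; −1 → 2 = c.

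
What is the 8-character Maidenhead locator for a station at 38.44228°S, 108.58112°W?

Offset from 180°W / 90°S: lon 71.41888°, lat 51.55772°.
Field: lon ⌊71.41888/20⌋ = 3 → D; lat ⌊51.55772/10⌋ = 5 → F.
Square: lon ⌊11.41888/2⌋ = 5; lat ⌊1.55772/1⌋ = 1.
Subsquare: lon ⌊1.41888/0.0833333⌋ = 17 → r; lat ⌊0.55772/0.0416667⌋ = 13 → n.
Extended square: lon ⌊0.00221/0.00833333⌋ = 0; lat ⌊0.01605/0.00416667⌋ = 3.

DF51rn03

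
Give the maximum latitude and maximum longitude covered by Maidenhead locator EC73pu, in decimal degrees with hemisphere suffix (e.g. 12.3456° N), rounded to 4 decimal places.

Field E=4, C=2: +4·20° lon, +2·10° lat → SW at lon -100°, lat -70°.
Square 7, 3: +7·2° lon, +3·1° lat → SW at lon -86°, lat -67°.
Subsquare p=15, u=20: +15·0.0833333° lon, +20·0.0416667° lat → SW at lon -84.75°, lat -66.1667°.
Cell spans 0.0833333° lon × 0.0416667° lat. NE corner is SW corner plus one full cell.
latitude 66.1250° S, longitude 84.6667° W.

66.1250° S, 84.6667° W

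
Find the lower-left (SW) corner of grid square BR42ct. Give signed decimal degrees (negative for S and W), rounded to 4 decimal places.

82.7917, -151.8333

Field B=1, R=17: +1·20° lon, +17·10° lat → SW at lon -160°, lat 80°.
Square 4, 2: +4·2° lon, +2·1° lat → SW at lon -152°, lat 82°.
Subsquare c=2, t=19: +2·0.0833333° lon, +19·0.0416667° lat → SW at lon -151.833°, lat 82.7917°.
latitude 82.7917, longitude -151.8333.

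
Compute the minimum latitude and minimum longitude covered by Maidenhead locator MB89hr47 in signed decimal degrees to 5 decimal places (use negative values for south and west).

Field M=12, B=1: +12·20° lon, +1·10° lat → SW at lon 60°, lat -80°.
Square 8, 9: +8·2° lon, +9·1° lat → SW at lon 76°, lat -71°.
Subsquare h=7, r=17: +7·0.0833333° lon, +17·0.0416667° lat → SW at lon 76.5833°, lat -70.2917°.
Extended square 4, 7: +4·0.00833333° lon, +7·0.00416667° lat → SW at lon 76.6167°, lat -70.2625°.
latitude -70.26250, longitude 76.61667.

-70.26250, 76.61667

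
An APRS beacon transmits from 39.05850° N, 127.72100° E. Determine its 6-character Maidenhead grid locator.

Shift to the Maidenhead origin (180°W, 90°S): lon 307.7210, lat 129.0585.
Field: lon ⌊307.7210/20⌋ = 15 → P; lat ⌊129.0585/10⌋ = 12 → M.
Square: lon ⌊7.7210/2⌋ = 3; lat ⌊9.0585/1⌋ = 9.
Subsquare: lon ⌊1.7210/0.0833333⌋ = 20 → u; lat ⌊0.0585/0.0416667⌋ = 1 → b.

PM39ub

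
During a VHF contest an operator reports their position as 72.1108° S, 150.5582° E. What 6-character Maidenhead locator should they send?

QB57gv

Add 180° to longitude and 90° to latitude: 330.5582, 17.8892.
Field (20°×10°, letters A–R): lon ⌊330.5582/20⌋ = 16 → Q; lat ⌊17.8892/10⌋ = 1 → B.
Square (2°×1°, digits 0–9): lon ⌊10.5582/2⌋ = 5; lat ⌊7.8892/1⌋ = 7.
Subsquare (5′×2.5′, letters a–x): lon ⌊0.5582/0.0833333⌋ = 6 → g; lat ⌊0.8892/0.0416667⌋ = 21 → v.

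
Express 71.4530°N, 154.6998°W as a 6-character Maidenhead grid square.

Add 180° to longitude and 90° to latitude: 25.3002, 161.4530.
Field: lon ⌊25.3002/20⌋ = 1 → B; lat ⌊161.4530/10⌋ = 16 → Q.
Square: lon ⌊5.3002/2⌋ = 2; lat ⌊1.4530/1⌋ = 1.
Subsquare: lon ⌊1.3002/0.0833333⌋ = 15 → p; lat ⌊0.4530/0.0416667⌋ = 10 → k.

BQ21pk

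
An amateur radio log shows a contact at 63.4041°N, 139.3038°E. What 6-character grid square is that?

PP93pj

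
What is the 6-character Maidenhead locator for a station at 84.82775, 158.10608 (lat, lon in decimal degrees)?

QR94bt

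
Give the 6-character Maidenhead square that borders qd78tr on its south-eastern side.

Longitude subsquare t = 19; +1 → 20 = u.
Latitude subsquare r = 17; −1 → 16 = q.

QD78uq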